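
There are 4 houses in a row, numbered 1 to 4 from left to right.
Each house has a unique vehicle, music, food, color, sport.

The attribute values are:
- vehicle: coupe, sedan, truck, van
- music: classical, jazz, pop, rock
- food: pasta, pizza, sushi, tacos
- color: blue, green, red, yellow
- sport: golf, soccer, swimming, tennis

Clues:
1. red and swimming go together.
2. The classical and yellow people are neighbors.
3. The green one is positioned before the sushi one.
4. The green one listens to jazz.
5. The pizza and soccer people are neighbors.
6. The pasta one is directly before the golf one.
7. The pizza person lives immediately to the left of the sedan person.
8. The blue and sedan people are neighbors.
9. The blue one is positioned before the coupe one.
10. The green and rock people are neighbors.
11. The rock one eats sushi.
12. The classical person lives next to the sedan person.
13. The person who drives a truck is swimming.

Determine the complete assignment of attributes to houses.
Solution:

House | Vehicle | Music | Food | Color | Sport
----------------------------------------------
  1   | van | classical | pizza | blue | tennis
  2   | sedan | pop | pasta | yellow | soccer
  3   | coupe | jazz | tacos | green | golf
  4   | truck | rock | sushi | red | swimming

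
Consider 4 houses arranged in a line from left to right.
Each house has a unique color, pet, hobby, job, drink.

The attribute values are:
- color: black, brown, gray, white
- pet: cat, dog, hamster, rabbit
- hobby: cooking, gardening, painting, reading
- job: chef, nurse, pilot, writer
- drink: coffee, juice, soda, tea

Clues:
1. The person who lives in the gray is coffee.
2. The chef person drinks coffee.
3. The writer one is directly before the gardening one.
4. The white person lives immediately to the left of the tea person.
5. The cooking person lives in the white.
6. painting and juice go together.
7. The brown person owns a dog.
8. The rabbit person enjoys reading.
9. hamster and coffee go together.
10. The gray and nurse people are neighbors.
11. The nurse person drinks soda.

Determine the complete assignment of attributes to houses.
Solution:

House | Color | Pet | Hobby | Job | Drink
-----------------------------------------
  1   | brown | dog | painting | writer | juice
  2   | gray | hamster | gardening | chef | coffee
  3   | white | cat | cooking | nurse | soda
  4   | black | rabbit | reading | pilot | tea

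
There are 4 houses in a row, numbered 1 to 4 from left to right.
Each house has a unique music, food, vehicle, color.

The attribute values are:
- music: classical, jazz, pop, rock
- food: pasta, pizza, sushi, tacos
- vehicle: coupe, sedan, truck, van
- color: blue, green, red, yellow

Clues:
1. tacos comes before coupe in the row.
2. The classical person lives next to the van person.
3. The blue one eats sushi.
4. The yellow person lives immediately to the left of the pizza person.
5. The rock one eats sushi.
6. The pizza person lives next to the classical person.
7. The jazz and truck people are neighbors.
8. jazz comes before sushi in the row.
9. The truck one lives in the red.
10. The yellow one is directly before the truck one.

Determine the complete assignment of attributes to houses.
Solution:

House | Music | Food | Vehicle | Color
--------------------------------------
  1   | jazz | tacos | sedan | yellow
  2   | pop | pizza | truck | red
  3   | classical | pasta | coupe | green
  4   | rock | sushi | van | blue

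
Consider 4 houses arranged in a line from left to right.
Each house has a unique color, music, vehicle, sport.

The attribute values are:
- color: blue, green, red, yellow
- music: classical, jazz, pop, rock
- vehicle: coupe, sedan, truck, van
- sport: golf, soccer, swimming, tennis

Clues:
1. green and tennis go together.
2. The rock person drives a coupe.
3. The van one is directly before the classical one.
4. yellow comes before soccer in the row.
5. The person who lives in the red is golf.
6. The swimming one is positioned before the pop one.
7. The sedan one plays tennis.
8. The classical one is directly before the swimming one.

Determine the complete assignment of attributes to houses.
Solution:

House | Color | Music | Vehicle | Sport
---------------------------------------
  1   | red | jazz | van | golf
  2   | green | classical | sedan | tennis
  3   | yellow | rock | coupe | swimming
  4   | blue | pop | truck | soccer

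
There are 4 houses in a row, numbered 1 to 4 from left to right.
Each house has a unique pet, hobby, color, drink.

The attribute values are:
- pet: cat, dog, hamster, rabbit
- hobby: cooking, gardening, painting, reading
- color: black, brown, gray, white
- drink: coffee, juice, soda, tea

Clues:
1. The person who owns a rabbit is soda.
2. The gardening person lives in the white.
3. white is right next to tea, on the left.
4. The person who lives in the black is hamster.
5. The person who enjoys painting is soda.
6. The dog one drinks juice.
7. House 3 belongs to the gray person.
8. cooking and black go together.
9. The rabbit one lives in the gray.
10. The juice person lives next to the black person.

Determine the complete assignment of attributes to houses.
Solution:

House | Pet | Hobby | Color | Drink
-----------------------------------
  1   | dog | gardening | white | juice
  2   | hamster | cooking | black | tea
  3   | rabbit | painting | gray | soda
  4   | cat | reading | brown | coffee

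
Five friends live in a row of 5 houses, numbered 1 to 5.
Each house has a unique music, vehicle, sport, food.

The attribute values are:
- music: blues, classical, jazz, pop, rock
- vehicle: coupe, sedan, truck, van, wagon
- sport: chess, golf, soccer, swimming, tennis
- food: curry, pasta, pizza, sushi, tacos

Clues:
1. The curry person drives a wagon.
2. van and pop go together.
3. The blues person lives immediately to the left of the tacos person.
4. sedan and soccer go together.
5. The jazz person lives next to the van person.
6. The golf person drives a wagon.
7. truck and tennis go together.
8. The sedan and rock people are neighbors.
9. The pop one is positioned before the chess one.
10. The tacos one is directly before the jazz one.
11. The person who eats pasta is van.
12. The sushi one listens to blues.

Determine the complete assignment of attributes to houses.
Solution:

House | Music | Vehicle | Sport | Food
--------------------------------------
  1   | blues | sedan | soccer | sushi
  2   | rock | truck | tennis | tacos
  3   | jazz | wagon | golf | curry
  4   | pop | van | swimming | pasta
  5   | classical | coupe | chess | pizza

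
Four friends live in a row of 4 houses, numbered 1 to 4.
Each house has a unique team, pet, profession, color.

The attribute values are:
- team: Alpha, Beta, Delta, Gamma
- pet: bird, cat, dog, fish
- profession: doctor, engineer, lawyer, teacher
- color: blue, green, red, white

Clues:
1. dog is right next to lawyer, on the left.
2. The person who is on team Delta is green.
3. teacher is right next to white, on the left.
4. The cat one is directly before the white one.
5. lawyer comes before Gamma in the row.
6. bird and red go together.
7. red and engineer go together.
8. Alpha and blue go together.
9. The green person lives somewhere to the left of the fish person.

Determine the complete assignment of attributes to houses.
Solution:

House | Team | Pet | Profession | Color
---------------------------------------
  1   | Delta | cat | teacher | green
  2   | Beta | dog | doctor | white
  3   | Alpha | fish | lawyer | blue
  4   | Gamma | bird | engineer | red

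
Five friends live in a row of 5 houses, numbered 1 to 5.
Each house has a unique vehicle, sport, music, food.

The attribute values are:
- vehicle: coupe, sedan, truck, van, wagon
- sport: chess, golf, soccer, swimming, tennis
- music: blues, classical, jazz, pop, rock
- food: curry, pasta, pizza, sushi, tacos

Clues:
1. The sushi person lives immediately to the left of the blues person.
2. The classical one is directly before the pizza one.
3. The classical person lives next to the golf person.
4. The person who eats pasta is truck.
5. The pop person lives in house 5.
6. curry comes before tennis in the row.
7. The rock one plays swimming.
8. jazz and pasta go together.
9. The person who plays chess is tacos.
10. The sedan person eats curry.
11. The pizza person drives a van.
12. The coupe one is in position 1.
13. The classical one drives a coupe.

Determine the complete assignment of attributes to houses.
Solution:

House | Vehicle | Sport | Music | Food
--------------------------------------
  1   | coupe | soccer | classical | sushi
  2   | van | golf | blues | pizza
  3   | sedan | swimming | rock | curry
  4   | truck | tennis | jazz | pasta
  5   | wagon | chess | pop | tacos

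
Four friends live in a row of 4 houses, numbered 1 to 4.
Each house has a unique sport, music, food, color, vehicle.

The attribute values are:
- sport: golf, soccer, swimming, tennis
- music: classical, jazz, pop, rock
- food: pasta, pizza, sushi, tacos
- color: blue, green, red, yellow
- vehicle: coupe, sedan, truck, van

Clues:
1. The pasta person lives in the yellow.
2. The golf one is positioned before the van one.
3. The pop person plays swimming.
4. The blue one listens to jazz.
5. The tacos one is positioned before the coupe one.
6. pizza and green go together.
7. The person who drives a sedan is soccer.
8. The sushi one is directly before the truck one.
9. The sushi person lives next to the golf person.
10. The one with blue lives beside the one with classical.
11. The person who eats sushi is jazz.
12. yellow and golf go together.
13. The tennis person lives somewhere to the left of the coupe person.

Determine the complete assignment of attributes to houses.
Solution:

House | Sport | Music | Food | Color | Vehicle
----------------------------------------------
  1   | soccer | jazz | sushi | blue | sedan
  2   | golf | classical | pasta | yellow | truck
  3   | tennis | rock | tacos | red | van
  4   | swimming | pop | pizza | green | coupe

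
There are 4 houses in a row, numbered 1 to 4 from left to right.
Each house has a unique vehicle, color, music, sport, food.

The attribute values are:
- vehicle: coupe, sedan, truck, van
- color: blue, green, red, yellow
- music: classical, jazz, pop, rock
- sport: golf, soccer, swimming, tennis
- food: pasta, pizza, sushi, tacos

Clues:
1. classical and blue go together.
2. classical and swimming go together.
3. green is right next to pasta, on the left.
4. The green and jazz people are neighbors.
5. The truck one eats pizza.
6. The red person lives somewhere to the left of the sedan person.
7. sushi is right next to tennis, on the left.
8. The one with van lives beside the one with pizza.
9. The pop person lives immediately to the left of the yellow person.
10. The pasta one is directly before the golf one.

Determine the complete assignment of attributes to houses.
Solution:

House | Vehicle | Color | Music | Sport | Food
----------------------------------------------
  1   | coupe | green | pop | soccer | sushi
  2   | van | yellow | jazz | tennis | pasta
  3   | truck | red | rock | golf | pizza
  4   | sedan | blue | classical | swimming | tacos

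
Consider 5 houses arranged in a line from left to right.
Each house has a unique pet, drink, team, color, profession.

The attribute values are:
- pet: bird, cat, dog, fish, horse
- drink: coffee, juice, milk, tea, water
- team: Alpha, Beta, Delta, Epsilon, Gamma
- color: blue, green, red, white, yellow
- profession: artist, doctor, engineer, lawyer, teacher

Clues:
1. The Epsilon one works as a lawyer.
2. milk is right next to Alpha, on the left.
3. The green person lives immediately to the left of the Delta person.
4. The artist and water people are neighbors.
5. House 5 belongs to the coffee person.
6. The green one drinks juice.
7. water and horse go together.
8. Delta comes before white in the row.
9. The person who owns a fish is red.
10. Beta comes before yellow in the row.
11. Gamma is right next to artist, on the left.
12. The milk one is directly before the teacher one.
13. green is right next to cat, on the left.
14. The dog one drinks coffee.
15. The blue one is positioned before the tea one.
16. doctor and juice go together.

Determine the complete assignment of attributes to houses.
Solution:

House | Pet | Drink | Team | Color | Profession
-----------------------------------------------
  1   | bird | juice | Gamma | green | doctor
  2   | cat | milk | Delta | blue | artist
  3   | horse | water | Alpha | white | teacher
  4   | fish | tea | Beta | red | engineer
  5   | dog | coffee | Epsilon | yellow | lawyer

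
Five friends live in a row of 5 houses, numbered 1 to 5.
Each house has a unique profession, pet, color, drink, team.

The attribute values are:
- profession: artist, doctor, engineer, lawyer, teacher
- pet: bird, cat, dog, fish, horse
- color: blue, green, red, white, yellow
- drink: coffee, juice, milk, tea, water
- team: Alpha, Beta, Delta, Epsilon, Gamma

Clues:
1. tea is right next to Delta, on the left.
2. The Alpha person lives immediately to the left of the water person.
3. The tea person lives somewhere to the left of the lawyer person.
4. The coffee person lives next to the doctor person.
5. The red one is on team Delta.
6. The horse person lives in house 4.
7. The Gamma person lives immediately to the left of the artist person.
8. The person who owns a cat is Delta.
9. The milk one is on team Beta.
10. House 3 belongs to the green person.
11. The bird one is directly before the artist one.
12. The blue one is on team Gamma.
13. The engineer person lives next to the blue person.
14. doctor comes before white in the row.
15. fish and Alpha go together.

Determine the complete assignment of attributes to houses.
Solution:

House | Profession | Pet | Color | Drink | Team
-----------------------------------------------
  1   | engineer | fish | yellow | coffee | Alpha
  2   | doctor | bird | blue | water | Gamma
  3   | artist | dog | green | milk | Beta
  4   | teacher | horse | white | tea | Epsilon
  5   | lawyer | cat | red | juice | Delta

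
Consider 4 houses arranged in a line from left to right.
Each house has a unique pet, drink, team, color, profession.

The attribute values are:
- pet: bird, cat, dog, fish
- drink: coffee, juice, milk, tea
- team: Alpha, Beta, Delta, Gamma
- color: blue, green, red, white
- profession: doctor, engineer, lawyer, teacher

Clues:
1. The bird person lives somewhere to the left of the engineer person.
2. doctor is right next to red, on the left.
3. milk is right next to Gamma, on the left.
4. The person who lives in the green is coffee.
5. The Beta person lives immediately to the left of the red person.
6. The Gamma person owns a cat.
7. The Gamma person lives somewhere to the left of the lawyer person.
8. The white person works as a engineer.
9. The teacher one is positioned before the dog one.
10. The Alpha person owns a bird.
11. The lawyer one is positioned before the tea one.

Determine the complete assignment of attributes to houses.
Solution:

House | Pet | Drink | Team | Color | Profession
-----------------------------------------------
  1   | fish | milk | Beta | blue | doctor
  2   | cat | juice | Gamma | red | teacher
  3   | bird | coffee | Alpha | green | lawyer
  4   | dog | tea | Delta | white | engineer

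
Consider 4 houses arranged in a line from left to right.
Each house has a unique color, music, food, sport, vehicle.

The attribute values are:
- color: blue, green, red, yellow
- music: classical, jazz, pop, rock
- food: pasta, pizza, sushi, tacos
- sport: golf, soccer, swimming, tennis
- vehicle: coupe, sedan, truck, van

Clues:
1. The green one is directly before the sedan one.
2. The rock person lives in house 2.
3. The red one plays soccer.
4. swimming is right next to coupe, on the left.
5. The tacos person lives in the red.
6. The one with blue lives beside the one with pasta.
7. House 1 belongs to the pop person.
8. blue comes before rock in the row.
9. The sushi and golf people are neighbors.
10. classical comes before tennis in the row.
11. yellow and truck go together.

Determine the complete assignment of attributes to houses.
Solution:

House | Color | Music | Food | Sport | Vehicle
----------------------------------------------
  1   | blue | pop | sushi | swimming | van
  2   | green | rock | pasta | golf | coupe
  3   | red | classical | tacos | soccer | sedan
  4   | yellow | jazz | pizza | tennis | truck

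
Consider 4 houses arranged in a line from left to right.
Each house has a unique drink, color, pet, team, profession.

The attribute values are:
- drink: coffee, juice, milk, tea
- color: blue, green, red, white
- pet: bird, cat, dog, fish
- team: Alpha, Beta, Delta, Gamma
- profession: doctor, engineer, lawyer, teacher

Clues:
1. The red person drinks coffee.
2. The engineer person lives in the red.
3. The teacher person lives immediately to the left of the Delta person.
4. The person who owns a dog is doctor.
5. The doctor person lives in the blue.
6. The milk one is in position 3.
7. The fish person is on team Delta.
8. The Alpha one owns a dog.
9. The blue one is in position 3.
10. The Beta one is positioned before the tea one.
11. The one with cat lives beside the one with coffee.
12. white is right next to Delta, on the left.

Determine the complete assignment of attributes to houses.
Solution:

House | Drink | Color | Pet | Team | Profession
-----------------------------------------------
  1   | juice | white | cat | Beta | teacher
  2   | coffee | red | fish | Delta | engineer
  3   | milk | blue | dog | Alpha | doctor
  4   | tea | green | bird | Gamma | lawyer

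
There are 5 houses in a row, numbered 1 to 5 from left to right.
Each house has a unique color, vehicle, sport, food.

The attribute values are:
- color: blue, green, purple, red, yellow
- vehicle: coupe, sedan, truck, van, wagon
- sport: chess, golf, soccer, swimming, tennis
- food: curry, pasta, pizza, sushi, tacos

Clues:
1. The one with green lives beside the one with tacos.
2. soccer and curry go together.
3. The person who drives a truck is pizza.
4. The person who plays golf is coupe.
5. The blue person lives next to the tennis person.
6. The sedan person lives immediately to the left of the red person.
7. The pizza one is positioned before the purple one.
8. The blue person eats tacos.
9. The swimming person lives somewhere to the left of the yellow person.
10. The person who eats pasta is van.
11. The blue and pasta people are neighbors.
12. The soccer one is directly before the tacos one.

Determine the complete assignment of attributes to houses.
Solution:

House | Color | Vehicle | Sport | Food
--------------------------------------
  1   | green | wagon | soccer | curry
  2   | blue | sedan | swimming | tacos
  3   | red | van | tennis | pasta
  4   | yellow | truck | chess | pizza
  5   | purple | coupe | golf | sushi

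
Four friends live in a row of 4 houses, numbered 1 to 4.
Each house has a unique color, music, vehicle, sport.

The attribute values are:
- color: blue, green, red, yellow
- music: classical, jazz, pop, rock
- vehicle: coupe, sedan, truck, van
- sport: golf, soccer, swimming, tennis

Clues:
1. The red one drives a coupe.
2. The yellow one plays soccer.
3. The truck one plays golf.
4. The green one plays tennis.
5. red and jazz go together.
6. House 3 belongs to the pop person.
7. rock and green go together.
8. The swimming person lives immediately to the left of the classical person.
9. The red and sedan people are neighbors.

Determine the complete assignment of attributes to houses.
Solution:

House | Color | Music | Vehicle | Sport
---------------------------------------
  1   | red | jazz | coupe | swimming
  2   | yellow | classical | sedan | soccer
  3   | blue | pop | truck | golf
  4   | green | rock | van | tennis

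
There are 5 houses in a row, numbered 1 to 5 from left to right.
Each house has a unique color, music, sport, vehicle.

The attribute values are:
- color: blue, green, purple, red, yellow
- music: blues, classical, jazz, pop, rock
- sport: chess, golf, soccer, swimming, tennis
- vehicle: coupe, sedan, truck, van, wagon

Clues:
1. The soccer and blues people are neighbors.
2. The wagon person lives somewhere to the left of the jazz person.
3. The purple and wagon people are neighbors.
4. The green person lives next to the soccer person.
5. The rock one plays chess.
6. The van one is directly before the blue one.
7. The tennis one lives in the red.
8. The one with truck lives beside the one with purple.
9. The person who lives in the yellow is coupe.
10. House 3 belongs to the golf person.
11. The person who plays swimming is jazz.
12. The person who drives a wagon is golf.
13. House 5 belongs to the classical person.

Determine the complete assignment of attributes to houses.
Solution:

House | Color | Music | Sport | Vehicle
---------------------------------------
  1   | green | rock | chess | truck
  2   | purple | pop | soccer | van
  3   | blue | blues | golf | wagon
  4   | yellow | jazz | swimming | coupe
  5   | red | classical | tennis | sedan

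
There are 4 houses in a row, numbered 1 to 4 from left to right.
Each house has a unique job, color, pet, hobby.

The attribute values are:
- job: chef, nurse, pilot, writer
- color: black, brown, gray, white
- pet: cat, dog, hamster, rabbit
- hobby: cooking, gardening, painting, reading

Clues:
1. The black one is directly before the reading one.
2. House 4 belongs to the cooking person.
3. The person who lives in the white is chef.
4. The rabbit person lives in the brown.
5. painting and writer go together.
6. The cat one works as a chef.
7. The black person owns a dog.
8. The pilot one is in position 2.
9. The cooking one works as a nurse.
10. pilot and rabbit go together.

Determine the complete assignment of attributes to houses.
Solution:

House | Job | Color | Pet | Hobby
---------------------------------
  1   | writer | black | dog | painting
  2   | pilot | brown | rabbit | reading
  3   | chef | white | cat | gardening
  4   | nurse | gray | hamster | cooking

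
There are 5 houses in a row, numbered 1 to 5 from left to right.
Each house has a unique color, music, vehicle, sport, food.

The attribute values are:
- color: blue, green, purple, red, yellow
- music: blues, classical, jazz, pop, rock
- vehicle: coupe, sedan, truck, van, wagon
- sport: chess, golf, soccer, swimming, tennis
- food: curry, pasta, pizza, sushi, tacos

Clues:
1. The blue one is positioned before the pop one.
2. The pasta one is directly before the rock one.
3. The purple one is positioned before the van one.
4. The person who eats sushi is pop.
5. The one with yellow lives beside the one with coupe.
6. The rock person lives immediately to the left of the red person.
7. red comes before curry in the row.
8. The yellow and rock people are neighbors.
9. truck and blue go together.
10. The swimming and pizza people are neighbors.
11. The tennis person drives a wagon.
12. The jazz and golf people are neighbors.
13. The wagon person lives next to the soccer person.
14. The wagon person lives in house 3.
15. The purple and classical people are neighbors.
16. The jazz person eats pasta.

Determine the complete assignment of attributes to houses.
Solution:

House | Color | Music | Vehicle | Sport | Food
----------------------------------------------
  1   | yellow | jazz | sedan | swimming | pasta
  2   | purple | rock | coupe | golf | pizza
  3   | red | classical | wagon | tennis | tacos
  4   | blue | blues | truck | soccer | curry
  5   | green | pop | van | chess | sushi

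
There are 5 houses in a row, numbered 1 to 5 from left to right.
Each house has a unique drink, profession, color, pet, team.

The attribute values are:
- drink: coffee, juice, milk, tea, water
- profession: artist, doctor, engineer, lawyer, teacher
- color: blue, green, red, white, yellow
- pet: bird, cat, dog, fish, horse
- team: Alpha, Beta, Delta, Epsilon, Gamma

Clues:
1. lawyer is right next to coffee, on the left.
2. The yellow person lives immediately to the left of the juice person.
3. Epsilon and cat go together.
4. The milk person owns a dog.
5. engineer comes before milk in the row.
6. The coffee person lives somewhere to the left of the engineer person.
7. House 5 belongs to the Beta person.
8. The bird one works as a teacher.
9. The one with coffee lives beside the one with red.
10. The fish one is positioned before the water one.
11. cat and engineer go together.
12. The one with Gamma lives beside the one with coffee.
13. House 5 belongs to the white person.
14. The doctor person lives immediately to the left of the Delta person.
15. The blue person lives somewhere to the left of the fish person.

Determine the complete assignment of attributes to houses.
Solution:

House | Drink | Profession | Color | Pet | Team
-----------------------------------------------
  1   | tea | lawyer | blue | horse | Gamma
  2   | coffee | doctor | yellow | fish | Alpha
  3   | juice | teacher | red | bird | Delta
  4   | water | engineer | green | cat | Epsilon
  5   | milk | artist | white | dog | Beta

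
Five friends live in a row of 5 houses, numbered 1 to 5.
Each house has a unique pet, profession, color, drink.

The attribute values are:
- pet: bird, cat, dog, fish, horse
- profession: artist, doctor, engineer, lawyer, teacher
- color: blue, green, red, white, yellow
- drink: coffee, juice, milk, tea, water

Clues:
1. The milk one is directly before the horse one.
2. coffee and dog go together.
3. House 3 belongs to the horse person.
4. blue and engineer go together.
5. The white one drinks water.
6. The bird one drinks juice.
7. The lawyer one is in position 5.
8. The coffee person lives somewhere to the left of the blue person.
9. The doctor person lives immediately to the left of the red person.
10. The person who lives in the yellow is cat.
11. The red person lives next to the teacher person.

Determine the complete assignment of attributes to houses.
Solution:

House | Pet | Profession | Color | Drink
----------------------------------------
  1   | dog | doctor | green | coffee
  2   | fish | artist | red | milk
  3   | horse | teacher | white | water
  4   | bird | engineer | blue | juice
  5   | cat | lawyer | yellow | tea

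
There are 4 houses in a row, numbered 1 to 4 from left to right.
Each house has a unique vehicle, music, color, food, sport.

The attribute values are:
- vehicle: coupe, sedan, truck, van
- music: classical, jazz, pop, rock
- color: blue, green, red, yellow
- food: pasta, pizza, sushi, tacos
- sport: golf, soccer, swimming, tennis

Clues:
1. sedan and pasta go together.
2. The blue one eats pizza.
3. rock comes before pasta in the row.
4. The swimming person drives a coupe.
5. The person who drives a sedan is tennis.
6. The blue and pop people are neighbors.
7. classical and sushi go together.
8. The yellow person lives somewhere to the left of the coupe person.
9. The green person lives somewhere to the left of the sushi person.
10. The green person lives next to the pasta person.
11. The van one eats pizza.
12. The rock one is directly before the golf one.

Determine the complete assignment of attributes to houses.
Solution:

House | Vehicle | Music | Color | Food | Sport
----------------------------------------------
  1   | van | rock | blue | pizza | soccer
  2   | truck | pop | green | tacos | golf
  3   | sedan | jazz | yellow | pasta | tennis
  4   | coupe | classical | red | sushi | swimming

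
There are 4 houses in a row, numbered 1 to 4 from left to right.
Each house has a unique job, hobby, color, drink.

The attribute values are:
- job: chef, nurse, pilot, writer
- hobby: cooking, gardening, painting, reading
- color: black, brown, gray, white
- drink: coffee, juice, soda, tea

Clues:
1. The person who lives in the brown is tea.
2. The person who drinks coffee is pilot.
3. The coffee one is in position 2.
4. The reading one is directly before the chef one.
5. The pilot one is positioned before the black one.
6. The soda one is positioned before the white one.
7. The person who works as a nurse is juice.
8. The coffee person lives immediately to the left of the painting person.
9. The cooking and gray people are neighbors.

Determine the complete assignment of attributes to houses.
Solution:

House | Job | Hobby | Color | Drink
-----------------------------------
  1   | writer | cooking | brown | tea
  2   | pilot | reading | gray | coffee
  3   | chef | painting | black | soda
  4   | nurse | gardening | white | juice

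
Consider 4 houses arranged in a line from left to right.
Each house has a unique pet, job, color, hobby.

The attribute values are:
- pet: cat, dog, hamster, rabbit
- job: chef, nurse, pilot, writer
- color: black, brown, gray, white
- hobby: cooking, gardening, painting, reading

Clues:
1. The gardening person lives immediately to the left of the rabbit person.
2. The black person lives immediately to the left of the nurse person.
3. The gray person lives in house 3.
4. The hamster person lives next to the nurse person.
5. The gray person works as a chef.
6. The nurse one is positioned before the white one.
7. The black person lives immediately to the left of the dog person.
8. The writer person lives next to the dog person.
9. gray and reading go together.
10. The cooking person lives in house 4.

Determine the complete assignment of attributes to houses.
Solution:

House | Pet | Job | Color | Hobby
---------------------------------
  1   | hamster | writer | black | painting
  2   | dog | nurse | brown | gardening
  3   | rabbit | chef | gray | reading
  4   | cat | pilot | white | cooking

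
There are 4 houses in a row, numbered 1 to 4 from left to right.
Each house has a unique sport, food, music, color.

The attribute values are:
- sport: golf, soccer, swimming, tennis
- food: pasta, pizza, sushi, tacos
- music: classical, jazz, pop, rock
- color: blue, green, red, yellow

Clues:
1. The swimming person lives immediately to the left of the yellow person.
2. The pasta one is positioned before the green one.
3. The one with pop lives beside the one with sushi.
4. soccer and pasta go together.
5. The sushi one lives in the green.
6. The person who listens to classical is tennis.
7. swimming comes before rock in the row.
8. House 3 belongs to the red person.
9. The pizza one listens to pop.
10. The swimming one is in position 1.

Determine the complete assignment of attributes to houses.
Solution:

House | Sport | Food | Music | Color
------------------------------------
  1   | swimming | tacos | jazz | blue
  2   | soccer | pasta | rock | yellow
  3   | golf | pizza | pop | red
  4   | tennis | sushi | classical | green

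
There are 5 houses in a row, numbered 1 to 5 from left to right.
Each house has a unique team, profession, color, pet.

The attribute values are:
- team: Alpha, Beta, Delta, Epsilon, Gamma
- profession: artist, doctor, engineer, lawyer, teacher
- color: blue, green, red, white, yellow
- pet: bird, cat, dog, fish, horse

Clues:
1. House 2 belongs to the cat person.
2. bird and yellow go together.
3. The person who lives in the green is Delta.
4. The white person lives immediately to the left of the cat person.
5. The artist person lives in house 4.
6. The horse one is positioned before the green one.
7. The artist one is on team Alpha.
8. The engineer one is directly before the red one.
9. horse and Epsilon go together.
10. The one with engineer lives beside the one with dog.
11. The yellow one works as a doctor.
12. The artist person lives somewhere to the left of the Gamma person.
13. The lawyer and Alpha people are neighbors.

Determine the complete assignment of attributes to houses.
Solution:

House | Team | Profession | Color | Pet
---------------------------------------
  1   | Epsilon | teacher | white | horse
  2   | Delta | engineer | green | cat
  3   | Beta | lawyer | red | dog
  4   | Alpha | artist | blue | fish
  5   | Gamma | doctor | yellow | bird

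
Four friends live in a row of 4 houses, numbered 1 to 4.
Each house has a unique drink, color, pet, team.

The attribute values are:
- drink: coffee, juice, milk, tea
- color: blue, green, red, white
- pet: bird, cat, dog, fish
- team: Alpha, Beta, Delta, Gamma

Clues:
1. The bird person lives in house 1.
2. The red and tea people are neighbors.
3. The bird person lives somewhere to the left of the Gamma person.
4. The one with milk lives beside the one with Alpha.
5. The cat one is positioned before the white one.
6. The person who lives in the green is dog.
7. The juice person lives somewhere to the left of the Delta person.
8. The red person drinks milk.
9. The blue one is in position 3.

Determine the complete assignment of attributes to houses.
Solution:

House | Drink | Color | Pet | Team
----------------------------------
  1   | milk | red | bird | Beta
  2   | tea | green | dog | Alpha
  3   | juice | blue | cat | Gamma
  4   | coffee | white | fish | Delta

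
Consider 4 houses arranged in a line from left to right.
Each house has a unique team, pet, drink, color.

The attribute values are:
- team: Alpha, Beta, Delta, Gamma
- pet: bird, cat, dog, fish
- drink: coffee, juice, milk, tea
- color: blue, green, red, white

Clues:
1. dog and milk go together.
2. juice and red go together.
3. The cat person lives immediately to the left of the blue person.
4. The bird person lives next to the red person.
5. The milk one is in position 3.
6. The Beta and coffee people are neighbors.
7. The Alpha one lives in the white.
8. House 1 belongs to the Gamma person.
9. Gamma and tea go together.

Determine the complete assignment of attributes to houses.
Solution:

House | Team | Pet | Drink | Color
----------------------------------
  1   | Gamma | bird | tea | green
  2   | Delta | cat | juice | red
  3   | Beta | dog | milk | blue
  4   | Alpha | fish | coffee | white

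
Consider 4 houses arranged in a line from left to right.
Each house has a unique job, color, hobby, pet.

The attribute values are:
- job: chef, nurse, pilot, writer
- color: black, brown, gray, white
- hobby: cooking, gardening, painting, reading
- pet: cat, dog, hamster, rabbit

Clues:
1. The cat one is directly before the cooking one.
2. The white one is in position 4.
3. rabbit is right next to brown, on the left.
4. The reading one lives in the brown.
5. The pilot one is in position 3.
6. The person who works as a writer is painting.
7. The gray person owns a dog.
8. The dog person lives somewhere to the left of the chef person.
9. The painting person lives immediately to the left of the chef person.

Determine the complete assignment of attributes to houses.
Solution:

House | Job | Color | Hobby | Pet
---------------------------------
  1   | writer | gray | painting | dog
  2   | chef | black | gardening | rabbit
  3   | pilot | brown | reading | cat
  4   | nurse | white | cooking | hamster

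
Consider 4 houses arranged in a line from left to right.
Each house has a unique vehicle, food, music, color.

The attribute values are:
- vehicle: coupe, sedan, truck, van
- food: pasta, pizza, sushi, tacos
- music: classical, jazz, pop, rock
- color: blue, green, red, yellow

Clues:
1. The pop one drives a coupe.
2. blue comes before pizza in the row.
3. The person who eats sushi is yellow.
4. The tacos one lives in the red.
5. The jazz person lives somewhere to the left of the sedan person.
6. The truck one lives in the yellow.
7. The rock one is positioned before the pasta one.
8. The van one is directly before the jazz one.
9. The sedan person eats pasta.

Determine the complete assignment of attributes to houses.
Solution:

House | Vehicle | Food | Music | Color
--------------------------------------
  1   | van | tacos | rock | red
  2   | truck | sushi | jazz | yellow
  3   | sedan | pasta | classical | blue
  4   | coupe | pizza | pop | green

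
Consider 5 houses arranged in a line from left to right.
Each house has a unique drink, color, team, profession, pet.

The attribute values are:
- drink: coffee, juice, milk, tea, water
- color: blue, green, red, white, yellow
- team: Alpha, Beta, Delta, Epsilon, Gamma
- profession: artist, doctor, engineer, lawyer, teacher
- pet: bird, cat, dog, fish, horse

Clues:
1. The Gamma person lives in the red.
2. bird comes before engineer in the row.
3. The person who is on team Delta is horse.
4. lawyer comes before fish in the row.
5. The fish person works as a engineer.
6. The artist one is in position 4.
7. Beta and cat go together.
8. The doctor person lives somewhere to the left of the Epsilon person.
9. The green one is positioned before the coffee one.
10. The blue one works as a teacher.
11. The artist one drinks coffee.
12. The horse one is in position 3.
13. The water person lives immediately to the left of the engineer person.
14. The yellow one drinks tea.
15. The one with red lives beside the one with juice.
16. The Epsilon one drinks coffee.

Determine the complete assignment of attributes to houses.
Solution:

House | Drink | Color | Team | Profession | Pet
-----------------------------------------------
  1   | water | red | Gamma | lawyer | bird
  2   | juice | green | Alpha | engineer | fish
  3   | tea | yellow | Delta | doctor | horse
  4   | coffee | white | Epsilon | artist | dog
  5   | milk | blue | Beta | teacher | cat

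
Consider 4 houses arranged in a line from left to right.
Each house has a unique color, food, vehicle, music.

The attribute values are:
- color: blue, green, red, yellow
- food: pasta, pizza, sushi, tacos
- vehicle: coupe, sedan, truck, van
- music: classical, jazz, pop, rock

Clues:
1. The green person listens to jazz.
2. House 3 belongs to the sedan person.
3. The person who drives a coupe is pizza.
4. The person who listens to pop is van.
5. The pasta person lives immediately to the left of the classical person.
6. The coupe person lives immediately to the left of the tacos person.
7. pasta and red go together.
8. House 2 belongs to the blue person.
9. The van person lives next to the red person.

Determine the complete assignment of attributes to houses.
Solution:

House | Color | Food | Vehicle | Music
--------------------------------------
  1   | green | pizza | coupe | jazz
  2   | blue | tacos | van | pop
  3   | red | pasta | sedan | rock
  4   | yellow | sushi | truck | classical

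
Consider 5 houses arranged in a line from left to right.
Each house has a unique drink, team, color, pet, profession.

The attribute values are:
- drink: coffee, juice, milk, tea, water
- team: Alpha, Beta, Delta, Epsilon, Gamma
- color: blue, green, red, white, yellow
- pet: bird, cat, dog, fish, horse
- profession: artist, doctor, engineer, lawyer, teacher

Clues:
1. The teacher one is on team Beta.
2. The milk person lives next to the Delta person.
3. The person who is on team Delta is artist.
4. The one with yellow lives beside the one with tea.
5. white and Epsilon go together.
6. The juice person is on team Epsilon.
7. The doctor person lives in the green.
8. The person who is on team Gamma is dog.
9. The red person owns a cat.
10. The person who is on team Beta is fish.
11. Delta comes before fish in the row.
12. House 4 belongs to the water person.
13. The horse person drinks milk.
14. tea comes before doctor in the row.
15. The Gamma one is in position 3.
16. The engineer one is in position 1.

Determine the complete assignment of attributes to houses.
Solution:

House | Drink | Team | Color | Pet | Profession
-----------------------------------------------
  1   | milk | Alpha | yellow | horse | engineer
  2   | tea | Delta | red | cat | artist
  3   | coffee | Gamma | green | dog | doctor
  4   | water | Beta | blue | fish | teacher
  5   | juice | Epsilon | white | bird | lawyer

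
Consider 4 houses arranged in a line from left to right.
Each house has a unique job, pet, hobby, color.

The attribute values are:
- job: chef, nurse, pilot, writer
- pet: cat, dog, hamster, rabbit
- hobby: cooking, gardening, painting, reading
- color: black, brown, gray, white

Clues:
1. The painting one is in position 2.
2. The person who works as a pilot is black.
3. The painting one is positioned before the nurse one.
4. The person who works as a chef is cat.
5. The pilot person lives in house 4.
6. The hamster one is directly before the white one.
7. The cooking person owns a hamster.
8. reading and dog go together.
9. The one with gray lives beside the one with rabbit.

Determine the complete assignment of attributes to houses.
Solution:

House | Job | Pet | Hobby | Color
---------------------------------
  1   | writer | hamster | cooking | brown
  2   | chef | cat | painting | white
  3   | nurse | dog | reading | gray
  4   | pilot | rabbit | gardening | black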